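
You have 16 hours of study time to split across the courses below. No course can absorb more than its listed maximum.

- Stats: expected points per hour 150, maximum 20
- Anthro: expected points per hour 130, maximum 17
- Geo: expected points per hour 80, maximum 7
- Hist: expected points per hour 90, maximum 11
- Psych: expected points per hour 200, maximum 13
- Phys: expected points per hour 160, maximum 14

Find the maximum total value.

3080

Highest expected points per hour first: Psych 200 > Phys 160 > Stats 150 > Anthro 130 > Hist 90 > Geo 80.
Psych takes 13 to reach its cap of 13 ; 3 left.
Only 3 left; Phys takes them to reach 3.
Total = 200×13 + 160×3 = 3080.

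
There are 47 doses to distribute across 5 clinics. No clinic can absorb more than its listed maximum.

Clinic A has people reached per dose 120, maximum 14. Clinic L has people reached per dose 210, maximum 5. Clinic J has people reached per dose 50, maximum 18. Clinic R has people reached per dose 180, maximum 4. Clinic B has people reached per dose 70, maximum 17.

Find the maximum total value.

4990

Rank by people reached per dose: Clinic L 210 > Clinic R 180 > Clinic A 120 > Clinic B 70 > Clinic J 50.
Clinic L takes 5 to reach its cap of 5 — 42 left.
Clinic R: +4 to 4 (cap) — 38 left.
Clinic A takes 14 to reach its cap of 14 — 24 left.
Clinic B takes 17 to reach its cap of 17 — 7 left.
Only 7 left; Clinic J takes them to reach 7.
Total = 120×14 + 210×5 + 50×7 + 180×4 + 70×17 = 4990.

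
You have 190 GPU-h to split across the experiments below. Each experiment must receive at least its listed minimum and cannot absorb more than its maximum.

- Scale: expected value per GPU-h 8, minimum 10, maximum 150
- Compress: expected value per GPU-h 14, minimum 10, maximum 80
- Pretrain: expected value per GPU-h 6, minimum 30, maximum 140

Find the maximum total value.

1940

Meeting every minimum uses 10+10+30 = 50 GPU-h, leaving 140.
Order the experiments by expected value per GPU-h: Compress 14 > Scale 8 > Pretrain 6.
Give Compress 70 more to hit its cap of 80 ; 70 left.
Scale: +70 (room for 140) → 80. Pool exhausted.
Total = 8×80 + 14×80 + 6×30 = 1940.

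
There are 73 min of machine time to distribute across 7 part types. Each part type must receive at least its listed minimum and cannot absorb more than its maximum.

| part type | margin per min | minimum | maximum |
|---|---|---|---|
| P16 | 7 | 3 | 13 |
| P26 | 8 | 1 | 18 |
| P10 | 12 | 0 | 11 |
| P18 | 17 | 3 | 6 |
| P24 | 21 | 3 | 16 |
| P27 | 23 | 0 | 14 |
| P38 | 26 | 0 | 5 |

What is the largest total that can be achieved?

Meeting every minimum uses 3+1+0+3+3+0+0 = 10 min, leaving 63.
Order the part types by margin per min: P38 26 > P27 23 > P24 21 > P18 17 > P10 12 > P26 8 > P16 7.
Give P38 5 more to hit its cap of 5 → 58 left.
P27 takes 14 more to reach its cap of 14 → 44 left.
Give P24 13 more to hit its cap of 16 → 31 left.
P18 takes 3 more to reach its cap of 6 → 28 left.
P10 takes 11 more to reach its cap of 11 → 17 left.
P26: +17 to 18 (cap) → 0 left.
Total = 7×3 + 8×18 + 12×11 + 17×6 + 21×16 + 23×14 + 26×5 = 1187.

1187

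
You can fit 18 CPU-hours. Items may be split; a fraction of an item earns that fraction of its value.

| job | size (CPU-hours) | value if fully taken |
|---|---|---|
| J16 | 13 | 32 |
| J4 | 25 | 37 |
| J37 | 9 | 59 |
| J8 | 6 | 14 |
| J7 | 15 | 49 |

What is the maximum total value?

Best value per unit of size first: J37 59/9≈6.56, J7 49/15≈3.27, J16 32/13≈2.46, J8 14/6≈2.33, J4 37/25≈1.48.
All 9 CPU-hours of J37 fit (value 59) → 9 remain.
Fill the last 9 CPU-hours with part of J7: 9/15 of it earns 29.4.
Total value = 88.4.

88.4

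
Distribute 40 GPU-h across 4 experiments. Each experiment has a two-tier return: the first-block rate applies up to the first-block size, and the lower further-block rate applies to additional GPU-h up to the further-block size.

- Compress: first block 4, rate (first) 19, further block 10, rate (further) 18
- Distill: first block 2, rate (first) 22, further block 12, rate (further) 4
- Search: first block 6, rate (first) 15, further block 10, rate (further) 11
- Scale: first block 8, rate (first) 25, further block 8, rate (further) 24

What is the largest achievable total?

804

Rank every tier by rate: Scale/first 25 > Scale/second 24 > Distill/first 22 > Compress/first 19 > Compress/second 18 > Search/first 15 > Search/second 11 > Distill/second 4.
Scale/first (25): +8 → 32 left.
Fill Scale second block (8 at 24) → 24 left.
Fill Distill first block (2 at 22) → 22 left.
Compress first at 19: fill all 4 → 18 left.
Fill Compress second block (10 at 18) → 8 left.
Search first at 15: fill all 6 → 2 left.
Search second at 11: only 2 left, fill 2.
Total = 25×8 + 24×8 + 22×2 + 19×4 + 18×10 + 15×6 + 11×2 = 804.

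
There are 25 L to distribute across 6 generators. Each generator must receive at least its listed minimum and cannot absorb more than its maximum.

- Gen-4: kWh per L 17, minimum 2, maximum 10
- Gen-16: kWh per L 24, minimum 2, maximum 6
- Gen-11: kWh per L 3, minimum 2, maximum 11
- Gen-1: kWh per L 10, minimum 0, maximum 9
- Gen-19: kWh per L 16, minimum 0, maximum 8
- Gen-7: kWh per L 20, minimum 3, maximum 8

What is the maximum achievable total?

463

Meeting every minimum uses 2+2+2+0+0+3 = 9 L, leaving 16.
Highest kWh per L first: Gen-16 24 > Gen-7 20 > Gen-4 17 > Gen-19 16 > Gen-1 10 > Gen-11 3.
Gen-16: +4 to 6 (cap) ; 12 left.
Gen-7 takes 5 more to reach its cap of 8 ; 7 left.
Gen-4: +7 (room for 8) → 9. Pool exhausted.
Total = 17×9 + 24×6 + 3×2 + 20×8 = 463.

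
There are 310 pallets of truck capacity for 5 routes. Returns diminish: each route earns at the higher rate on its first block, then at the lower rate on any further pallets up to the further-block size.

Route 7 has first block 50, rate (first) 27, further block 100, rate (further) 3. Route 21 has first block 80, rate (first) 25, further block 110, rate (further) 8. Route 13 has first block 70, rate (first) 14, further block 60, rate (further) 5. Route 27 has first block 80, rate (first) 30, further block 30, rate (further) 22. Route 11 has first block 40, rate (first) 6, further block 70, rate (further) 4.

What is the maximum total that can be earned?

7390

Order all 10 blocks by rate: Route 27/tier1 30 > Route 7/tier1 27 > Route 21/tier1 25 > Route 27/tier2 22 > Route 13/tier1 14 > Route 21/tier2 8 > Route 11/tier1 6 > Route 13/tier2 5 > Route 11/tier2 4 > Route 7/tier2 3.
Route 27 tier1 at 30: fill all 80 → 230 left.
Route 7/tier1 (27): +50 → 180 left.
Route 21 tier1 at 25: fill all 80 → 100 left.
Route 27/tier2 (22): +30 → 70 left.
Route 13/tier1 (14): +70 → 0 left.
Total = 30×80 + 27×50 + 25×80 + 22×30 + 14×70 = 7390.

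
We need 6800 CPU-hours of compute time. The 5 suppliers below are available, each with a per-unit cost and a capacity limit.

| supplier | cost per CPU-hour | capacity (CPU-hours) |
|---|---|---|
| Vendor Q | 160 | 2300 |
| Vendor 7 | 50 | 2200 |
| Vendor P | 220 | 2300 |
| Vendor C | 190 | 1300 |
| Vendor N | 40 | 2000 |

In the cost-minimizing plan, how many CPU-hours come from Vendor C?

300

Use suppliers in increasing cost order.
Take 2000 from Vendor N at 40 — need 4800 more.
Take 2200 from Vendor 7 at 50 — need 2600 more.
Take 2300 from Vendor Q at 160 — need 300 more.
Vendor C at 190: take 300 of its 1300 — requirement met.
Vendor P: unused.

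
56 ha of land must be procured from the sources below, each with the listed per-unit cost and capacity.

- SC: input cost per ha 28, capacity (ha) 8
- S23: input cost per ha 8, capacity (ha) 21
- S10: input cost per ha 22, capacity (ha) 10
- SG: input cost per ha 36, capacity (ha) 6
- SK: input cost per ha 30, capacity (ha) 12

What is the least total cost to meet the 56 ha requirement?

1152

Use sources in increasing cost order.
S23 (8): use full 21 — 35 ha to go.
S10 (22): use full 10 — 25 ha to go.
SC at 28: take all 8 ha — 17 still needed.
SK (30): use full 12 — 5 ha to go.
Take 5 from SG at 36 to finish.
Cost = 21×8 + 10×22 + 8×28 + 12×30 + 5×36 = 1152.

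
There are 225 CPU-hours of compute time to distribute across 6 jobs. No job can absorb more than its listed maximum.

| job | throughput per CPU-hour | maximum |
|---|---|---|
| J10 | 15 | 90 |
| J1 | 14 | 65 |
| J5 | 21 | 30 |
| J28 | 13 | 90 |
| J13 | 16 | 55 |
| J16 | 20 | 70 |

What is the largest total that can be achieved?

Highest throughput per CPU-hour first: J5 21 > J16 20 > J13 16 > J10 15 > J1 14 > J28 13.
Give J5 30 to hit its cap of 30 — 195 left.
J16: +70 to 70 (cap) — 125 left.
Give J13 55 to hit its cap of 55 — 70 left.
J10 has room for 90 but only 70 remain, so it gets 70.
Total = 15×70 + 21×30 + 16×55 + 20×70 = 3960.

3960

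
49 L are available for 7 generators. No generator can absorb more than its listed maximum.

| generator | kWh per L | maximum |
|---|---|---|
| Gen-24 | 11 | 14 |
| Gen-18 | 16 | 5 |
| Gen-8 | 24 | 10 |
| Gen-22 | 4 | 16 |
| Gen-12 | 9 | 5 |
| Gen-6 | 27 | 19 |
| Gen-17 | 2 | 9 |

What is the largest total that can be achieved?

Order the generators by kWh per L: Gen-6 27 > Gen-8 24 > Gen-18 16 > Gen-24 11 > Gen-12 9 > Gen-22 4 > Gen-17 2.
Gen-6: +19 to 19 (cap) — 30 left.
Gen-8: +10 to 10 (cap) — 20 left.
Gen-18 takes 5 to reach its cap of 5 — 15 left.
Gen-24 takes 14 to reach its cap of 14 — 1 left.
Gen-12: +1 (room for 5) → 1. Pool exhausted.
Total = 11×14 + 16×5 + 24×10 + 9×1 + 27×19 = 996.

996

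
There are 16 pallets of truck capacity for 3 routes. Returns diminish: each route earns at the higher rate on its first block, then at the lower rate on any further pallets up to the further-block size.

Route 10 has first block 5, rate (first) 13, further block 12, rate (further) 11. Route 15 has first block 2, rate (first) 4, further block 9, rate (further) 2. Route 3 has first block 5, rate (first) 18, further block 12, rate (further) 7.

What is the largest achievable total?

221

Rank every tier by rate: Route 3/first 18 > Route 10/first 13 > Route 10/second 11 > Route 3/second 7 > Route 15/first 4 > Route 15/second 2.
Route 3 first at 18: fill all 5 → 11 left.
Route 10/first (13): +5 → 6 left.
6 remain; put them into Route 10 second at 11.
Total = 18×5 + 13×5 + 11×6 = 221.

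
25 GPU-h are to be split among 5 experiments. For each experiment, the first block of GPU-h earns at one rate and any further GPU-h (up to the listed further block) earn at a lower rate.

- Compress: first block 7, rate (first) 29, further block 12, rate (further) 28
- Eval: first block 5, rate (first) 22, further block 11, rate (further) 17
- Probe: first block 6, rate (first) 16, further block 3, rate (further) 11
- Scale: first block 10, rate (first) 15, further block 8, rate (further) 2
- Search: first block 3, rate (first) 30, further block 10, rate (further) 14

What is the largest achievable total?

Treat each block as its own option and order by rate: Search/tier1 30 > Compress/tier1 29 > Compress/tier2 28 > Eval/tier1 22 > Eval/tier2 17 > Probe/tier1 16 > Scale/tier1 15 > Search/tier2 14 > Probe/tier2 11 > Scale/tier2 2.
Fill Search tier1 block (3 at 30) → 22 left.
Compress tier1 at 29: fill all 7 → 15 left.
Fill Compress tier2 block (12 at 28) → 3 left.
Eval tier1 at 22: only 3 left, fill 3.
Total = 30×3 + 29×7 + 28×12 + 22×3 = 695.

695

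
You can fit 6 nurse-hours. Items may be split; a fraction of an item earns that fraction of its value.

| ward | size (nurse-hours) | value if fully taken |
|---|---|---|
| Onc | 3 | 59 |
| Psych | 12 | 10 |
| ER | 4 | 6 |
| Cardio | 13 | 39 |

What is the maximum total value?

68

Sort by value density: Onc 59/3≈19.7, Cardio 39/13≈3, ER 6/4≈1.5, Psych 10/12≈0.833.
Onc: take in full, 3 nurse-hours for value 59 — 3 left.
3 nurse-hours left: a 3/13 share of Cardio gives 39×3/13 = 9.
Total value = 68.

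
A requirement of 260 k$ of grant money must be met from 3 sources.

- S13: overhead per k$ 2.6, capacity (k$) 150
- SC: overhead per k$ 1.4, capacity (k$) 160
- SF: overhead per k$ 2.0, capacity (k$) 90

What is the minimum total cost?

Use sources in increasing cost order.
SC (1.4): use full 160 → 100 k$ to go.
SF (2.0): use full 90 → 10 k$ to go.
Take 10 from S13 at 2.6 to finish.
Cost = 160×1.4 + 90×2.0 + 10×2.6 = 430.

430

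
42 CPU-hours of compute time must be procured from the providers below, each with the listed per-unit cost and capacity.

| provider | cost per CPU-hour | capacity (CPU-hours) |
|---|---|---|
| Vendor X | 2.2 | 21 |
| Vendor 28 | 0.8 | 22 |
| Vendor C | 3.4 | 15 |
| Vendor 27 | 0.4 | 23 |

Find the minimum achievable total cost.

Use providers in increasing cost order.
Vendor 27 at 0.4: take all 23 CPU-hours ; 19 still needed.
Vendor 28 (0.8): take the remaining 19 ; done.
Vendor X, Vendor C: unused.
Cost = 23×0.4 + 19×0.8 = 24.4.

24.4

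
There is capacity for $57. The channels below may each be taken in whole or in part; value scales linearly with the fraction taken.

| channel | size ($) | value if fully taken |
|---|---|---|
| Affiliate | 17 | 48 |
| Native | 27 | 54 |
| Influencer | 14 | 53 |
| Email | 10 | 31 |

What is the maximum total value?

164

Rank by value-to-size ratio: Influencer 53/14≈3.79, Email 31/10≈3.1, Affiliate 48/17≈2.82, Native 54/27≈2.
Influencer: take in full, 14 $ for value 53 → 43 left.
All 10 $ of Email fit (value 31) → 33 remain.
Take all of Affiliate (17 $, value 48) → 16 $ left.
Only 16 $ remain; take 16/27 of Native for value 54×16/27 = 32.
Total value = 164.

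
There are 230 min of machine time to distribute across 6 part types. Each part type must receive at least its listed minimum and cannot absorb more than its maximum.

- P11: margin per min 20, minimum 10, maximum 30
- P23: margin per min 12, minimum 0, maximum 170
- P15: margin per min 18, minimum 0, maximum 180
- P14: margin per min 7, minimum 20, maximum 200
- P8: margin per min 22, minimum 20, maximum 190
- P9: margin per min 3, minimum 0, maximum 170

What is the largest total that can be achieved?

4720

Meeting every minimum uses 10+0+0+20+20+0 = 50 min, leaving 180.
Order the part types by margin per min: P8 22 > P11 20 > P15 18 > P23 12 > P14 7 > P9 3.
Give P8 170 more to hit its cap of 190 ; 10 left.
Only 10 left; P11 takes them to reach 20.
Total = 20×20 + 7×20 + 22×190 = 4720.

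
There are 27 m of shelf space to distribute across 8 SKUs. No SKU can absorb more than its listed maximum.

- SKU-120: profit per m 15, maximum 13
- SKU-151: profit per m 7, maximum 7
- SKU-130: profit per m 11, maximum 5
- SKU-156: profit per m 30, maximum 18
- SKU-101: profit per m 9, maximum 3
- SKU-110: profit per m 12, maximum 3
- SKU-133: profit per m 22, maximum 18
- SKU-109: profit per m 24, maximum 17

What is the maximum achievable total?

756

Order the SKUs by profit per m: SKU-156 30 > SKU-109 24 > SKU-133 22 > SKU-120 15 > SKU-110 12 > SKU-130 11 > SKU-101 9 > SKU-151 7.
SKU-156 takes 18 to reach its cap of 18 — 9 left.
SKU-109: +9 (room for 17) → 9. Pool exhausted.
Total = 30×18 + 24×9 = 756.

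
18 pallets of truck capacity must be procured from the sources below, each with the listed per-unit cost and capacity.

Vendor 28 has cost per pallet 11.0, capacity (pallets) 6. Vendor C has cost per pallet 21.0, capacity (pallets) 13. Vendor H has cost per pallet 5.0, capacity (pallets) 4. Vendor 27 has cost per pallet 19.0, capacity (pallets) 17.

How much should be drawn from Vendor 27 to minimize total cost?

Cheapest first:
Take 4 from Vendor H at 5.0 ; need 14 more.
Vendor 28 (11.0): use full 6 ; 8 pallets to go.
Vendor 27 at 19.0: take 8 of its 17 ; requirement met.
Vendor C: unused.

8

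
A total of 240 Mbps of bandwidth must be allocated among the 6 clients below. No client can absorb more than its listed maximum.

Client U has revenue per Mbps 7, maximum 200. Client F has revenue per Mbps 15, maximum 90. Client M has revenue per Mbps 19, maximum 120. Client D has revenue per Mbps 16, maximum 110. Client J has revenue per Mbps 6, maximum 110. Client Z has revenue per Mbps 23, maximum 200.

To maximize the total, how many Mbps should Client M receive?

Rank by revenue per Mbps: Client Z 23 > Client M 19 > Client D 16 > Client F 15 > Client U 7 > Client J 6.
Give Client Z 200 to hit its cap of 200 ; 40 left.
Client M has room for 120 but only 40 remain, so it gets 40.

40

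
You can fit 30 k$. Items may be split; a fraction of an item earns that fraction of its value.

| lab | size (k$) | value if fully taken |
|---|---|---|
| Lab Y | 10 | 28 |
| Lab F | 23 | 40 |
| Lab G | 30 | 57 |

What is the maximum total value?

Rank by value-to-size ratio: Lab Y 28/10≈2.8, Lab G 57/30≈1.9, Lab F 40/23≈1.74.
All 10 k$ of Lab Y fit (value 28) → 20 remain.
Only 20 k$ remain; take 20/30 of Lab G for value 57×20/30 = 38.
Total value = 66.

66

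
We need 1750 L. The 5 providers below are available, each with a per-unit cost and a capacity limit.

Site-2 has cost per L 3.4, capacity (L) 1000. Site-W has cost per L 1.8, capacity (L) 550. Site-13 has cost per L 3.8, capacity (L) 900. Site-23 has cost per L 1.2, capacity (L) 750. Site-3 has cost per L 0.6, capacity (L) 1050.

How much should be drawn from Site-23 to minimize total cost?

Cheapest first:
Take 1050 from Site-3 at 0.6 ; need 700 more.
Site-23 (1.2): take the remaining 700 ; done.
Site-W, Site-2, Site-13: unused.

700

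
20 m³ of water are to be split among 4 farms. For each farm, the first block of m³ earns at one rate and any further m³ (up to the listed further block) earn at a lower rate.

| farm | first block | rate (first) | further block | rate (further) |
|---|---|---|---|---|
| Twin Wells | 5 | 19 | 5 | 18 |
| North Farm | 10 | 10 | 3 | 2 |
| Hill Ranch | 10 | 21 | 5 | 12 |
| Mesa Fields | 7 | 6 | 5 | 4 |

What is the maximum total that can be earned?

395

Rank every tier by rate: Hill Ranch/tier1 21 > Twin Wells/tier1 19 > Twin Wells/tier2 18 > Hill Ranch/tier2 12 > North Farm/tier1 10 > Mesa Fields/tier1 6 > Mesa Fields/tier2 4 > North Farm/tier2 2.
Hill Ranch/tier1 (21): +10 ; 10 left.
Twin Wells/tier1 (19): +5 ; 5 left.
Twin Wells/tier2 (18): +5 ; 0 left.
Total = 21×10 + 19×5 + 18×5 = 395.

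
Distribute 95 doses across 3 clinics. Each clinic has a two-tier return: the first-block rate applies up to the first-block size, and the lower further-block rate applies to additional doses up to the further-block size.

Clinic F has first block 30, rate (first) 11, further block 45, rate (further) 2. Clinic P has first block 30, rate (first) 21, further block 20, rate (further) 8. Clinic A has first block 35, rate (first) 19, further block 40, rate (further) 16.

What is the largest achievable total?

Rank every tier by rate: Clinic P/tier1 21 > Clinic A/tier1 19 > Clinic A/tier2 16 > Clinic F/tier1 11 > Clinic P/tier2 8 > Clinic F/tier2 2.
Fill Clinic P tier1 block (30 at 21) → 65 left.
Clinic A tier1 at 19: fill all 35 → 30 left.
30 remain; put them into Clinic A tier2 at 16.
Total = 21×30 + 19×35 + 16×30 = 1775.

1775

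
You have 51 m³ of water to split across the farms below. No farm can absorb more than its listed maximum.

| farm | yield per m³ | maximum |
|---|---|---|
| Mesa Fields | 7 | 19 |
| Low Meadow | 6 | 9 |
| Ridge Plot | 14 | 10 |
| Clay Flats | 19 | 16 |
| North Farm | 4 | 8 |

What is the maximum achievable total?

Rank by yield per m³: Clay Flats 19 > Ridge Plot 14 > Mesa Fields 7 > Low Meadow 6 > North Farm 4.
Clay Flats takes 16 to reach its cap of 16 → 35 left.
Give Ridge Plot 10 to hit its cap of 10 → 25 left.
Mesa Fields takes 19 to reach its cap of 19 → 6 left.
Only 6 left; Low Meadow takes them to reach 6.
Total = 7×19 + 6×6 + 14×10 + 19×16 = 613.

613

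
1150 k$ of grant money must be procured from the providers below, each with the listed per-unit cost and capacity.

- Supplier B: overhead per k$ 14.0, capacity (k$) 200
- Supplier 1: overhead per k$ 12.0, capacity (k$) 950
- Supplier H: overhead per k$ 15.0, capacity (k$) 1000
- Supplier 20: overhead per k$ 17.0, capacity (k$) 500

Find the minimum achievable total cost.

Cheapest first:
Supplier 1 (12.0): use full 950 — 200 k$ to go.
Take 200 from Supplier B at 14.0 — need 0 more.
Supplier H, Supplier 20: unused.
Cost = 950×12.0 + 200×14.0 = 14200.

14200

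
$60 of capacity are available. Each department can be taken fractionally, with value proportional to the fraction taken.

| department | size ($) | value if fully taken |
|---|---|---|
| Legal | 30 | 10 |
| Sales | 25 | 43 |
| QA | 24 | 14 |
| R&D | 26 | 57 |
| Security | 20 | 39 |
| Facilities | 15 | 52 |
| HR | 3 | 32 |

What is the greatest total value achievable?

Best value per unit of size first: HR 32/3≈10.7, Facilities 52/15≈3.47, R&D 57/26≈2.19, Security 39/20≈1.95, Sales 43/25≈1.72, QA 14/24≈0.583, Legal 10/30≈0.333.
All 3 $ of HR fit (value 32) ; 57 remain.
All 15 $ of Facilities fit (value 52) ; 42 remain.
R&D: take in full, 26 $ for value 57 ; 16 left.
Only 16 $ remain; take 16/20 of Security for value 39×16/20 = 31.2.
Total value = 172.2.

172.2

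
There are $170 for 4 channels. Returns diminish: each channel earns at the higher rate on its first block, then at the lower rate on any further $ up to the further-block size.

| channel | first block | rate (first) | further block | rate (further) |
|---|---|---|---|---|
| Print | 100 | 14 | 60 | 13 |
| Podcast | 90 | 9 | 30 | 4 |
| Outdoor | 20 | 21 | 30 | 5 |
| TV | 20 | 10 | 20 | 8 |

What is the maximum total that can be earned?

Treat each block as its own option and order by rate: Outdoor/tier1 21 > Print/tier1 14 > Print/tier2 13 > TV/tier1 10 > Podcast/tier1 9 > TV/tier2 8 > Outdoor/tier2 5 > Podcast/tier2 4.
Fill Outdoor tier1 block (20 at 21) ; 150 left.
Print/tier1 (14): +100 ; 50 left.
Print tier2 at 13: only 50 left, fill 50.
Total = 21×20 + 14×100 + 13×50 = 2470.

2470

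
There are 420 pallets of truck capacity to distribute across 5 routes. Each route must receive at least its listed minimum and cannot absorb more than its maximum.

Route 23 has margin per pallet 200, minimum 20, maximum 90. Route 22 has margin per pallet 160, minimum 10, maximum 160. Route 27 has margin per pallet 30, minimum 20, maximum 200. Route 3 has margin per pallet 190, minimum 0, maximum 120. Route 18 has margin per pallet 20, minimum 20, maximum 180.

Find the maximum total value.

67700

Meeting every minimum uses 20+10+20+0+20 = 70 pallets, leaving 350.
Rank by margin per pallet: Route 23 200 > Route 3 190 > Route 22 160 > Route 27 30 > Route 18 20.
Give Route 23 70 more to hit its cap of 90 — 280 left.
Route 3 takes 120 more to reach its cap of 120 — 160 left.
Route 22 takes 150 more to reach its cap of 160 — 10 left.
Route 27 has room for 180 more but only 10 remain, so it gets 30.
Total = 200×90 + 160×160 + 30×30 + 190×120 + 20×20 = 67700.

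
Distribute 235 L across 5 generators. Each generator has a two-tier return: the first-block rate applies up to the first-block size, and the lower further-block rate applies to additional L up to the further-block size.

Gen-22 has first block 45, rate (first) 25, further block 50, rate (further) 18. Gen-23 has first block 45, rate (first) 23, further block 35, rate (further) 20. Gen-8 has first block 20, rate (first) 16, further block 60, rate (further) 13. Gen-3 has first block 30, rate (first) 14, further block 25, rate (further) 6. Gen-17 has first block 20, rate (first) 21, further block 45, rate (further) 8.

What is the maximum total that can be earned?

4780

Treat each block as its own option and order by rate: Gen-22/T1 25 > Gen-23/T1 23 > Gen-17/T1 21 > Gen-23/T2 20 > Gen-22/T2 18 > Gen-8/T1 16 > Gen-3/T1 14 > Gen-8/T2 13 > Gen-17/T2 8 > Gen-3/T2 6.
Fill Gen-22 T1 block (45 at 25) → 190 left.
Gen-23 T1 at 23: fill all 45 → 145 left.
Gen-17/T1 (21): +20 → 125 left.
Gen-23 T2 at 20: fill all 35 → 90 left.
Fill Gen-22 T2 block (50 at 18) → 40 left.
Gen-8/T1 (16): +20 → 20 left.
Gen-3 T1 at 14: only 20 left, fill 20.
Total = 25×45 + 23×45 + 21×20 + 20×35 + 18×50 + 16×20 + 14×20 = 4780.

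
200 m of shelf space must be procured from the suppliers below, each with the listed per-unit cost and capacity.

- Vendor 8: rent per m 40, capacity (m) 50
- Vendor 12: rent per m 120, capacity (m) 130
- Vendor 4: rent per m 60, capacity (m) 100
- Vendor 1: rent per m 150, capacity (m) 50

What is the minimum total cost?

Cheapest first:
Vendor 8 at 40: take all 50 m → 150 still needed.
Vendor 4 at 60: take all 100 m → 50 still needed.
Vendor 12 (120): take the remaining 50 → done.
Vendor 1: unused.
Cost = 50×40 + 100×60 + 50×120 = 14000.

14000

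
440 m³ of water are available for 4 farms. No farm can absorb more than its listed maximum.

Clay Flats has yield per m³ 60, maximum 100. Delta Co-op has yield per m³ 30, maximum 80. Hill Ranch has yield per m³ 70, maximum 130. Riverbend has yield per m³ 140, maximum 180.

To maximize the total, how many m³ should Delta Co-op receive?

30

Order the farms by yield per m³: Riverbend 140 > Hill Ranch 70 > Clay Flats 60 > Delta Co-op 30.
Riverbend: +180 to 180 (cap) ; 260 left.
Hill Ranch: +130 to 130 (cap) ; 130 left.
Give Clay Flats 100 to hit its cap of 100 ; 30 left.
Delta Co-op: +30 (room for 80) → 30. Pool exhausted.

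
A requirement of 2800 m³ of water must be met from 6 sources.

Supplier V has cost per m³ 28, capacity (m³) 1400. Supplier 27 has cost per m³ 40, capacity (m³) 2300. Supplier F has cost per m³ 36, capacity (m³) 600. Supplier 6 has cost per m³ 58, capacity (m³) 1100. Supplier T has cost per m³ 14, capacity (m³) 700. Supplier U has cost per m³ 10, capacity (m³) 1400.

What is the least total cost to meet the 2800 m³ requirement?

43400

Use sources in increasing cost order.
Take 1400 from Supplier U at 10 → need 1400 more.
Take 700 from Supplier T at 14 → need 700 more.
Supplier V (28): take the remaining 700 → done.
Supplier F, Supplier 27, Supplier 6: unused.
Cost = 1400×10 + 700×14 + 700×28 = 43400.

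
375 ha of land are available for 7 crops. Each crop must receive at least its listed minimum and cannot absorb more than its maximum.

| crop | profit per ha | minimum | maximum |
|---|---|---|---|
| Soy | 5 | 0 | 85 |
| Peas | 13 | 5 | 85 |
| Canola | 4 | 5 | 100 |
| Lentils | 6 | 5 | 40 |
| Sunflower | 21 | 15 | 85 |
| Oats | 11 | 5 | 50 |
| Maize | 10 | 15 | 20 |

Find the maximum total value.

4345

Meeting every minimum uses 0+5+5+5+15+5+15 = 50 ha, leaving 325.
Highest profit per ha first: Sunflower 21 > Peas 13 > Oats 11 > Maize 10 > Lentils 6 > Soy 5 > Canola 4.
Sunflower: +70 to 85 (cap) — 255 left.
Give Peas 80 more to hit its cap of 85 — 175 left.
Oats takes 45 more to reach its cap of 50 — 130 left.
Maize: +5 to 20 (cap) — 125 left.
Give Lentils 35 more to hit its cap of 40 — 90 left.
Give Soy 85 more to hit its cap of 85 — 5 left.
Canola: +5 (room for 95) → 10. Pool exhausted.
Total = 5×85 + 13×85 + 4×10 + 6×40 + 21×85 + 11×50 + 10×20 = 4345.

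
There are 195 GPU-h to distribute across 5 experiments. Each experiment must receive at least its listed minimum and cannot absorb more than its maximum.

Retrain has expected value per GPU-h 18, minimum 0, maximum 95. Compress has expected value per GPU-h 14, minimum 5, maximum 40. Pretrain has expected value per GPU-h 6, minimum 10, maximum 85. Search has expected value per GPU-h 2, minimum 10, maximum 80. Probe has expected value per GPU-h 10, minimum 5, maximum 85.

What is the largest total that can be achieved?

Meeting every minimum uses 0+5+10+10+5 = 30 GPU-h, leaving 165.
Order the experiments by expected value per GPU-h: Retrain 18 > Compress 14 > Probe 10 > Pretrain 6 > Search 2.
Retrain: +95 to 95 (cap) → 70 left.
Compress: +35 to 40 (cap) → 35 left.
Probe: +35 (room for 80) → 40. Pool exhausted.
Total = 18×95 + 14×40 + 6×10 + 2×10 + 10×40 = 2750.

2750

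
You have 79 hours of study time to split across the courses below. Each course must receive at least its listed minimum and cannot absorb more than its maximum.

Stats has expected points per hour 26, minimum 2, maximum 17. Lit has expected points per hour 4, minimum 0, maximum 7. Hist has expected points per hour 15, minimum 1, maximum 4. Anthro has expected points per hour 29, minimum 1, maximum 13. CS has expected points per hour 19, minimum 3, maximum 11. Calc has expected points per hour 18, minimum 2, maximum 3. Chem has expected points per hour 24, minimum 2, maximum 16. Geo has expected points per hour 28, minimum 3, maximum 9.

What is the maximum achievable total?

Meeting every minimum uses 2+0+1+1+3+2+2+3 = 14 hours, leaving 65.
Highest expected points per hour first: Anthro 29 > Geo 28 > Stats 26 > Chem 24 > CS 19 > Calc 18 > Hist 15 > Lit 4.
Anthro: +12 to 13 (cap) — 53 left.
Give Geo 6 more to hit its cap of 9 — 47 left.
Stats takes 15 more to reach its cap of 17 — 32 left.
Chem: +14 to 16 (cap) — 18 left.
CS takes 8 more to reach its cap of 11 — 10 left.
Calc takes 1 more to reach its cap of 3 — 9 left.
Give Hist 3 more to hit its cap of 4 — 6 left.
Lit: +6 (room for 7) → 6. Pool exhausted.
Total = 26×17 + 4×6 + 15×4 + 29×13 + 19×11 + 18×3 + 24×16 + 28×9 = 1802.

1802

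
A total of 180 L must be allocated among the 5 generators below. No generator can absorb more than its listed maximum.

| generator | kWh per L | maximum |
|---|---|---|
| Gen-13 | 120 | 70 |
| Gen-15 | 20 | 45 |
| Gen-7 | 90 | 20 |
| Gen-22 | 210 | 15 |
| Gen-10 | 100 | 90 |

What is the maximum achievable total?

Rank by kWh per L: Gen-22 210 > Gen-13 120 > Gen-10 100 > Gen-7 90 > Gen-15 20.
Gen-22 takes 15 to reach its cap of 15 — 165 left.
Gen-13: +70 to 70 (cap) — 95 left.
Give Gen-10 90 to hit its cap of 90 — 5 left.
Gen-7: +5 (room for 20) → 5. Pool exhausted.
Total = 120×70 + 90×5 + 210×15 + 100×90 = 21000.

21000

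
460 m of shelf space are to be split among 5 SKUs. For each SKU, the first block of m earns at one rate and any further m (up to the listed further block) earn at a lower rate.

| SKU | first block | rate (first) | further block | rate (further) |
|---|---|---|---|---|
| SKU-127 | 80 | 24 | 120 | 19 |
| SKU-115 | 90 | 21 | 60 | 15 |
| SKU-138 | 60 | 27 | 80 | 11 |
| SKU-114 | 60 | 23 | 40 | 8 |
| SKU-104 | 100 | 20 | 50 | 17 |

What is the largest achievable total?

10140

Rank every tier by rate: SKU-138/tier1 27 > SKU-127/tier1 24 > SKU-114/tier1 23 > SKU-115/tier1 21 > SKU-104/tier1 20 > SKU-127/tier2 19 > SKU-104/tier2 17 > SKU-115/tier2 15 > SKU-138/tier2 11 > SKU-114/tier2 8.
SKU-138/tier1 (27): +60 → 400 left.
SKU-127 tier1 at 24: fill all 80 → 320 left.
SKU-114/tier1 (23): +60 → 260 left.
Fill SKU-115 tier1 block (90 at 21) → 170 left.
SKU-104 tier1 at 20: fill all 100 → 70 left.
70 remain; put them into SKU-127 tier2 at 19.
Total = 27×60 + 24×80 + 23×60 + 21×90 + 20×100 + 19×70 = 10140.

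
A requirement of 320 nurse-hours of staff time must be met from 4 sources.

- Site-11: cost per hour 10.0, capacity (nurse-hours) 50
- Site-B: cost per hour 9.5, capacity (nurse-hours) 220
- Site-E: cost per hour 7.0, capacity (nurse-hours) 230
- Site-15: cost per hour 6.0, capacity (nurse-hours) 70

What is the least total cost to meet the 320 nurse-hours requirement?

Cheapest first:
Site-15 at 6.0: take all 70 nurse-hours — 250 still needed.
Site-E (7.0): use full 230 — 20 nurse-hours to go.
Site-B at 9.5: take 20 of its 220 — requirement met.
Site-11: unused.
Cost = 70×6.0 + 230×7.0 + 20×9.5 = 2220.

2220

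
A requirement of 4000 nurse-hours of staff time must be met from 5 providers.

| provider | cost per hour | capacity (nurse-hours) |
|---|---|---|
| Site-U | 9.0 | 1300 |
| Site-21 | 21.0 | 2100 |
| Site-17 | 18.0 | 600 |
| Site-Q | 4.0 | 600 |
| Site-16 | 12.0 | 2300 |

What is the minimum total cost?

Fill from the cheapest provider first.
Site-Q at 4.0: take all 600 nurse-hours — 3400 still needed.
Take 1300 from Site-U at 9.0 — need 2100 more.
Site-16 (12.0): take the remaining 2100 — done.
Site-17, Site-21: unused.
Cost = 600×4.0 + 1300×9.0 + 2100×12.0 = 39300.

39300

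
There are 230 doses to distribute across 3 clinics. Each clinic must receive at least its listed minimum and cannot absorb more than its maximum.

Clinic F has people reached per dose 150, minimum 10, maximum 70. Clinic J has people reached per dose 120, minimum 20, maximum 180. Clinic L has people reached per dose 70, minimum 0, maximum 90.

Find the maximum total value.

29700

Meeting every minimum uses 10+20+0 = 30 doses, leaving 200.
Highest people reached per dose first: Clinic F 150 > Clinic J 120 > Clinic L 70.
Give Clinic F 60 more to hit its cap of 70 ; 140 left.
Clinic J has room for 160 more but only 140 remain, so it gets 160.
Total = 150×70 + 120×160 = 29700.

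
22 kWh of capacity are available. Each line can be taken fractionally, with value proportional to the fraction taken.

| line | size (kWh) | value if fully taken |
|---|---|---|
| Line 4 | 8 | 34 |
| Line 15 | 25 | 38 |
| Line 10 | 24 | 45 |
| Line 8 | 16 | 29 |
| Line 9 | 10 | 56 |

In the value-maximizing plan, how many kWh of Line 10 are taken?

4

Best value per unit of size first: Line 9 56/10≈5.6, Line 4 34/8≈4.25, Line 10 45/24≈1.88, Line 8 29/16≈1.81, Line 15 38/25≈1.52.
Line 9: take in full, 10 kWh for value 56 ; 12 left.
Take all of Line 4 (8 kWh, value 34) ; 4 kWh left.
Fill the last 4 kWh with part of Line 10: 4/24 of it earns 7.5.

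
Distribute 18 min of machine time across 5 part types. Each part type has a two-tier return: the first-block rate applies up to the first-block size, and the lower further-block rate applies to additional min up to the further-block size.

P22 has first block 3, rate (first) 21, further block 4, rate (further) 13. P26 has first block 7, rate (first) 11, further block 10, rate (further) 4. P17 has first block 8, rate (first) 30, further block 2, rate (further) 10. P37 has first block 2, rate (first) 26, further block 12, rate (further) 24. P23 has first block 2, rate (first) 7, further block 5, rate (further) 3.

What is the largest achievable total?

Rank every tier by rate: P17/tier1 30 > P37/tier1 26 > P37/tier2 24 > P22/tier1 21 > P22/tier2 13 > P26/tier1 11 > P17/tier2 10 > P23/tier1 7 > P26/tier2 4 > P23/tier2 3.
Fill P17 tier1 block (8 at 30) → 10 left.
P37 tier1 at 26: fill all 2 → 8 left.
8 remain; put them into P37 tier2 at 24.
Total = 30×8 + 26×2 + 24×8 = 484.

484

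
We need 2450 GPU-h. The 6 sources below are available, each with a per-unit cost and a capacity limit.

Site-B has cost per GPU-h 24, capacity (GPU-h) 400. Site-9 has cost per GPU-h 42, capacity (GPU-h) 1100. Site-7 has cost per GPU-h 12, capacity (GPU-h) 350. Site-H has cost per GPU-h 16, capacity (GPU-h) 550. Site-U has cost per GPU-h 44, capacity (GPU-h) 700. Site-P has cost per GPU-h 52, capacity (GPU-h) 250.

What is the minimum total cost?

Use sources in increasing cost order.
Take 350 from Site-7 at 12 → need 2100 more.
Site-H (16): use full 550 → 1550 GPU-h to go.
Site-B (24): use full 400 → 1150 GPU-h to go.
Site-9 at 42: take all 1100 GPU-h → 50 still needed.
Take 50 from Site-U at 44 to finish.
Site-P: unused.
Cost = 350×12 + 550×16 + 400×24 + 1100×42 + 50×44 = 71000.

71000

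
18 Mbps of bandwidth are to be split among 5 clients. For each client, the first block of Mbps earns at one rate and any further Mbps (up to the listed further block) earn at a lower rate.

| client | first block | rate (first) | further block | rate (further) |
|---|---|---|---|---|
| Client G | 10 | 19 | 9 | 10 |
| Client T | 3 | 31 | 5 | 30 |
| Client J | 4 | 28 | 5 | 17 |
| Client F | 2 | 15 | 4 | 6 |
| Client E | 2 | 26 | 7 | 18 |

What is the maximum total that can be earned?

Treat each block as its own option and order by rate: Client T/tier1 31 > Client T/tier2 30 > Client J/tier1 28 > Client E/tier1 26 > Client G/tier1 19 > Client E/tier2 18 > Client J/tier2 17 > Client F/tier1 15 > Client G/tier2 10 > Client F/tier2 6.
Fill Client T tier1 block (3 at 31) — 15 left.
Client T tier2 at 30: fill all 5 — 10 left.
Client J/tier1 (28): +4 — 6 left.
Fill Client E tier1 block (2 at 26) — 4 left.
4 remain; put them into Client G tier1 at 19.
Total = 31×3 + 30×5 + 28×4 + 26×2 + 19×4 = 483.

483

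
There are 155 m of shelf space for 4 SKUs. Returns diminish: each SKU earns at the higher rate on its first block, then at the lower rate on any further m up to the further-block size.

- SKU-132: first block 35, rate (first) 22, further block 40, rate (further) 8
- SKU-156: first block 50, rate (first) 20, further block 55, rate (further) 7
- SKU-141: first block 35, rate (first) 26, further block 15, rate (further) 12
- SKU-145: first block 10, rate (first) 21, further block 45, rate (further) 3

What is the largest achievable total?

3150

Order all 8 blocks by rate: SKU-141/tier1 26 > SKU-132/tier1 22 > SKU-145/tier1 21 > SKU-156/tier1 20 > SKU-141/tier2 12 > SKU-132/tier2 8 > SKU-156/tier2 7 > SKU-145/tier2 3.
SKU-141/tier1 (26): +35 → 120 left.
SKU-132/tier1 (22): +35 → 85 left.
SKU-145 tier1 at 21: fill all 10 → 75 left.
SKU-156/tier1 (20): +50 → 25 left.
SKU-141/tier2 (12): +15 → 10 left.
SKU-132 tier2 at 8: only 10 left, fill 10.
Total = 26×35 + 22×35 + 21×10 + 20×50 + 12×15 + 8×10 = 3150.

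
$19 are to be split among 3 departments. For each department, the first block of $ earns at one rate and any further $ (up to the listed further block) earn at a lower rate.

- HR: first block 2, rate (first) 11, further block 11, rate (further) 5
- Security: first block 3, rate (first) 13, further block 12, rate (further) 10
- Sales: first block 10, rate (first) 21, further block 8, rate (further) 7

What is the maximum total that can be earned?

Rank every tier by rate: Sales/T1 21 > Security/T1 13 > HR/T1 11 > Security/T2 10 > Sales/T2 7 > HR/T2 5.
Sales T1 at 21: fill all 10 — 9 left.
Fill Security T1 block (3 at 13) — 6 left.
HR T1 at 11: fill all 2 — 4 left.
Security/T2: +4 of 12 at 10; pool empty.
Total = 21×10 + 13×3 + 11×2 + 10×4 = 311.

311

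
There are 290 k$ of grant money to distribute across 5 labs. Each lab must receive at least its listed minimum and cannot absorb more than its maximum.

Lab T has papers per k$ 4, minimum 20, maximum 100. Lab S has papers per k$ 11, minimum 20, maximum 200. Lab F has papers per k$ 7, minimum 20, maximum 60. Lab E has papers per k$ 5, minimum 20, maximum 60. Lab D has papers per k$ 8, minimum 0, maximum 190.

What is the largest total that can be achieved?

2760

Meeting every minimum uses 20+20+20+20+0 = 80 k$, leaving 210.
Rank by papers per k$: Lab S 11 > Lab D 8 > Lab F 7 > Lab E 5 > Lab T 4.
Give Lab S 180 more to hit its cap of 200 → 30 left.
Lab D: +30 (room for 190) → 30. Pool exhausted.
Total = 4×20 + 11×200 + 7×20 + 5×20 + 8×30 = 2760.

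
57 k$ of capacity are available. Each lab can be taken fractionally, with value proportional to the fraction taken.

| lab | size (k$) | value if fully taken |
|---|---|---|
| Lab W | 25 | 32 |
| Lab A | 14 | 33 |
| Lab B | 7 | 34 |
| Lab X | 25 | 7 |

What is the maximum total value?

102.08

Rank by value-to-size ratio: Lab B 34/7≈4.86, Lab A 33/14≈2.36, Lab W 32/25≈1.28, Lab X 7/25≈0.28.
All 7 k$ of Lab B fit (value 34) ; 50 remain.
Take all of Lab A (14 k$, value 33) ; 36 k$ left.
Take all of Lab W (25 k$, value 32) ; 11 k$ left.
Fill the last 11 k$ with part of Lab X: 11/25 of it earns 3.08.
Total value = 102.08.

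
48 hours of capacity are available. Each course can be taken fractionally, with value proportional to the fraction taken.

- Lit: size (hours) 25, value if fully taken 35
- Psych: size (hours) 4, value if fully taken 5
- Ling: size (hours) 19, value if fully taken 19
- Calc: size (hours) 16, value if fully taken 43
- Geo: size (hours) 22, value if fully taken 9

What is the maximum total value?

Sort by value density: Calc 43/16≈2.69, Lit 35/25≈1.4, Psych 5/4≈1.25, Ling 19/19≈1, Geo 9/22≈0.409.
All 16 hours of Calc fit (value 43) → 32 remain.
Take all of Lit (25 hours, value 35) → 7 hours left.
Psych: take in full, 4 hours for value 5 → 3 left.
Only 3 hours remain; take 3/19 of Ling for value 19×3/19 = 3.
Total value = 86.

86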